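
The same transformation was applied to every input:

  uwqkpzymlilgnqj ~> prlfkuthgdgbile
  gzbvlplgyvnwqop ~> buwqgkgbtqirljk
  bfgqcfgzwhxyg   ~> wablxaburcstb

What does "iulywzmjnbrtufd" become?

What's happening: shift every letter 5 places backward in the alphabet (wrapping around).
Doing the same to "iulywzmjnbrtufd": "dpgtruheiwmopay".

dpgtruheiwmopay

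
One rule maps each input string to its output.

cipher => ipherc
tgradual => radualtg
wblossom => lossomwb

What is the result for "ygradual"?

radualyg

Each output is the input with this applied: move the last 2 characters to the front (rotate right by 2), then swap the front and back halves of the string.
On "ygradual": the first step gives "alygradu", and the second then gives "radualyg".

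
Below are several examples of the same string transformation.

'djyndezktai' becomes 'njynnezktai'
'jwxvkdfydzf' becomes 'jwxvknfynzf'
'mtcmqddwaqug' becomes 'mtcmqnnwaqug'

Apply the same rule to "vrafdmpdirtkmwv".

Each output is the input with this applied: replace every "d" with "n".
Doing the same to "vrafdmpdirtkmwv": "vrafnmpnirtkmwv".

vrafnmpnirtkmwv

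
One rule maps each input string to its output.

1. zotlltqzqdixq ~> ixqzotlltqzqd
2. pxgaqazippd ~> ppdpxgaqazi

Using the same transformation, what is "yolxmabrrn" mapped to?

Each output is the input with this applied: move the last 3 characters to the front (rotate right by 3).
On "yolxmabrrn" that produces "rrnyolxmab".

rrnyolxmab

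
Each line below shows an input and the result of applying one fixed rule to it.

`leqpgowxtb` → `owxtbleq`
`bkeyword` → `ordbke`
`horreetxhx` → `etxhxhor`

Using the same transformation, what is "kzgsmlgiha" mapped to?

lgihakzg

What's happening: move the first 3 characters to the end (rotate left by 3), then delete the first 2 characters.
Starting from "kzgsmlgiha": after the first operation, "smlgihakzg"; after the second, "lgihakzg".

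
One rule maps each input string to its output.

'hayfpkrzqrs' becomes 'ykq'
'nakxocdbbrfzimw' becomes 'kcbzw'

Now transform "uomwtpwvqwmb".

The transformation: keep one character in every 3, starting at position 3 (positions 3rd, 6th, 9th, ...).
Applying that to "uomwtpwvqwmb" gives "mpqb".

mpqb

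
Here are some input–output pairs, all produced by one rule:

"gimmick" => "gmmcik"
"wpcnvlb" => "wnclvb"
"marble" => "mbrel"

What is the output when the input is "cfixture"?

Looking at the pairs, the operation is to swap each adjacent pair of characters (1↔2, 3↔4, ...), then delete the first character.
Working it through for "cfixture": intermediate "fcxiuter", final "cxiuter".

cxiuter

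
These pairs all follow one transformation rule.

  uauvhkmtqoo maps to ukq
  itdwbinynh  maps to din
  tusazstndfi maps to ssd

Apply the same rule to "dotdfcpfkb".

What's happening: keep one character in every 3, starting at position 3 (positions 3rd, 6th, 9th, ...).
So "dotdfcpfkb" becomes "tck".

tck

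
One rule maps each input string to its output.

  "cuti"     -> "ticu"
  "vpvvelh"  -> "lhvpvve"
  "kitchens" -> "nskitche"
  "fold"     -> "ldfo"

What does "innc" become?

Each output is the input with this applied: move the last 2 characters to the front (rotate right by 2).
Applying that to "innc" gives "ncin".

ncin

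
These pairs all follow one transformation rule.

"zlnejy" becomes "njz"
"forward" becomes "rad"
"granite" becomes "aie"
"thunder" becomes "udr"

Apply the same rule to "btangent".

In each case the input is transformed by: move the first character to the end, then keep every other character starting from the second (positions 2nd, 4th, 6th, ...).
Applying both steps to "btangent": "tangentb", then "agnb".
(Check on "zlnejy": → "lnejyz" → "njz" ✓)

agnb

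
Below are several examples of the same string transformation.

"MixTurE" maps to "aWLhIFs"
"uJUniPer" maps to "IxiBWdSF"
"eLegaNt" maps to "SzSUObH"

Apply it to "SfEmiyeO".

The rule is to flip the case of every letter, then shift every letter 12 places backward in the alphabet (wrapping around).
For "SfEmiyeO", step one produces "sFeMIYEo"; step two turns that into "gTsAWMSc".

gTsAWMSc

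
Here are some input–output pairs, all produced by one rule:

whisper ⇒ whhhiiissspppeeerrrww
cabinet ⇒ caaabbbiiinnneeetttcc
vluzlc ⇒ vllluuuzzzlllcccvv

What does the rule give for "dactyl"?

daaaccctttyyyllldd

Rule — repeat every character 3 times, then move the first 2 characters to the end (rotate left by 2).
Applying both steps to "dactyl": "dddaaaccctttyyylll", then "daaaccctttyyyllldd".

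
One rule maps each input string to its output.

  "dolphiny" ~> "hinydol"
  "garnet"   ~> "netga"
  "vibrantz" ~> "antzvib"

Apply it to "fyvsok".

sokfy

In each case the input is transformed by: swap the front and back halves of the string, then delete the last character.
"fyvsok" → "sokfyv" → "sokfy".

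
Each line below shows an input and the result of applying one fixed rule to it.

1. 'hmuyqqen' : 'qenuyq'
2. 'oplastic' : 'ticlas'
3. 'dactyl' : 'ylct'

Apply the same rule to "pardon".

What's happening: delete the first 2 characters, then swap the front and back halves of the string.
On "pardon": the first step gives "rdon", and the second then gives "onrd".
(Check on "oplastic": → "lastic" → "ticlas" ✓)

onrd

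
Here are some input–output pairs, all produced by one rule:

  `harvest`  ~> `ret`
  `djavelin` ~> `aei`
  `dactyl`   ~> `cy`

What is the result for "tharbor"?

abr

The pattern: delete the first character, then keep every other character starting from the second (positions 2nd, 4th, 6th, ...).
Applying both steps to "tharbor": "harbor", then "abr".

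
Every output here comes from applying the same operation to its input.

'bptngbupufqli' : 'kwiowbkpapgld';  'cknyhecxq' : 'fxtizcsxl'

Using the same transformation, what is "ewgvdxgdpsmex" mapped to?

The transformation: shift every letter 5 places backward in the alphabet (wrapping around), then swap each adjacent pair of characters (1↔2, 3↔4, ...).
On "ewgvdxgdpsmex": the first step gives "zrbqysbyknhzs", and the second then gives "rzqbsyybnkzhs".
(Check on "bptngbupufqli": → "wkoibwpkpalgd" → "kwiowbkpapgld" ✓)

rzqbsyybnkzhs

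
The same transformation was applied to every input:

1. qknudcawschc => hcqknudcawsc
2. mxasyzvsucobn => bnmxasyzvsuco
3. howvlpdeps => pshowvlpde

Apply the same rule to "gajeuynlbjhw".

The transformation: move the last 2 characters to the front (rotate right by 2).
On "gajeuynlbjhw" that produces "hwgajeuynlbj".

hwgajeuynlbj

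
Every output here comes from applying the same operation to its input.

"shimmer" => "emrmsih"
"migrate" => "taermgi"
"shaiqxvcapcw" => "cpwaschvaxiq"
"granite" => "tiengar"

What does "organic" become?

incaogr

Rule — move the last 2 characters to the front (rotate right by 2), then take characters alternately from the front and the back (1st, last, 2nd, 2nd-last, ...).
For "organic", step one produces "icorgan"; step two turns that into "incaogr".
(Check on "migrate": → "temigra" → "taermgi" ✓)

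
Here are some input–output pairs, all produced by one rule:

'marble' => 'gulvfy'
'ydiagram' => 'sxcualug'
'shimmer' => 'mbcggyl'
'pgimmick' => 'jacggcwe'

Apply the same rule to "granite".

In each case the input is transformed by: shift every letter 6 places backward in the alphabet (wrapping around).
So "granite" becomes "aluhcny".

aluhcny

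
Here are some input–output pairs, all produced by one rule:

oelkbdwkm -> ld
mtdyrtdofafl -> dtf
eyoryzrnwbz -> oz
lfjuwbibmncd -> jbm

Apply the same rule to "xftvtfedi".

tf

In each case the input is transformed by: keep one character in every 3, starting at position 3 (positions 3rd, 6th, 9th, ...), then delete the last character.
Working it through for "xftvtfedi": intermediate "tfi", final "tf".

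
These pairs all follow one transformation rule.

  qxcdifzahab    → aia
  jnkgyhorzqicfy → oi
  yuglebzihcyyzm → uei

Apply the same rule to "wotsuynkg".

ou

What's happening: move the last 3 characters to the front (rotate right by 3), then keep only the vowels.
For "wotsuynkg", step one produces "nkgwotsuy"; step two turns that into "ou".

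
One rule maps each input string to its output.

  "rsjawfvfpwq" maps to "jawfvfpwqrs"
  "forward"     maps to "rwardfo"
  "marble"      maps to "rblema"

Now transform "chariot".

In each case the input is transformed by: move the first 2 characters to the end (rotate left by 2).
Applying that to "chariot" gives "ariotch".

ariotch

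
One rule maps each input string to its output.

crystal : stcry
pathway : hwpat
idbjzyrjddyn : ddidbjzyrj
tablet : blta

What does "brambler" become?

What's happening: delete the last 2 characters, then move the last 2 characters to the front (rotate right by 2).
For "brambler", step one produces "brambl"; step two turns that into "blbram".

blbram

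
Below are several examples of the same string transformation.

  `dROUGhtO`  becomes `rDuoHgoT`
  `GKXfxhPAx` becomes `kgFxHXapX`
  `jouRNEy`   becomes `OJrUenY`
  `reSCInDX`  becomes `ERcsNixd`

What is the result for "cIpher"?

iCHPRE

What's happening: swap each adjacent pair of characters (1↔2, 3↔4, ...), then flip the case of every letter.
Doing the same to "cIpher": "iCHPRE".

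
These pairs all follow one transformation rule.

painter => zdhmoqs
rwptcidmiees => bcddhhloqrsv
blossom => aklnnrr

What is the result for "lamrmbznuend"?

zacdkllmmqty

Rule — sort the characters into alphabetical order, then shift every letter 1 place backward in the alphabet (wrapping around).
Applying both steps to "lamrmbznuend": "abdelmmnnruz", then "zacdkllmmqty".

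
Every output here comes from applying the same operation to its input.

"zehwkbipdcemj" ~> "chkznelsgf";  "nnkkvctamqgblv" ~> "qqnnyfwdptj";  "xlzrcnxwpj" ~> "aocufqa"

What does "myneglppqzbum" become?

In each case the input is transformed by: delete the last 3 characters, then shift every letter 3 places forward in the alphabet (wrapping around).
For "myneglppqzbum", step one produces "myneglppqz"; step two turns that into "pbqhjosstc".
(Check on "zehwkbipdcemj": → "zehwkbipdc" → "chkznelsgf" ✓)

pbqhjosstc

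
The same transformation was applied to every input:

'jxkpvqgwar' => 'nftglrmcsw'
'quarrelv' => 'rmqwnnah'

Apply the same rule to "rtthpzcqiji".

Each output is the input with this applied: move the last character to the front, then shift every letter 4 places backward in the alphabet (wrapping around).
On "rtthpzcqiji": the first step gives "irtthpzcqij", and the second then gives "enppdlvymef".
(Check on "jxkpvqgwar": → "rjxkpvqgwa" → "nftglrmcsw" ✓)

enppdlvymef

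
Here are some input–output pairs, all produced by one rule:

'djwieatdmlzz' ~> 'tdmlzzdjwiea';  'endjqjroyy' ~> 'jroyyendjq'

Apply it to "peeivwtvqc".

Each output is the input with this applied: swap the front and back halves of the string.
"peeivwtvqc" → "wtvqcpeeiv".

wtvqcpeeiv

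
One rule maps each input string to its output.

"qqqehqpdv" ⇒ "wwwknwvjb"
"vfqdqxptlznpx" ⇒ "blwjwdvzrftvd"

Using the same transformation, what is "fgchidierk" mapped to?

In each case the input is transformed by: shift every letter 6 places forward in the alphabet (wrapping around).
Applying that to "fgchidierk" gives "lminojokxq".

lminojokxq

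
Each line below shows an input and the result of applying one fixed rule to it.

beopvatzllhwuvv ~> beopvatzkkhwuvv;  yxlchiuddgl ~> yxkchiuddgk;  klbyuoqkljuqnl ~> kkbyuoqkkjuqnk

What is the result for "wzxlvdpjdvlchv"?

wzxkvdpjdvkchv

Each output is the input with this applied: replace every "l" with "k".
On "wzxlvdpjdvlchv" that produces "wzxkvdpjdvkchv".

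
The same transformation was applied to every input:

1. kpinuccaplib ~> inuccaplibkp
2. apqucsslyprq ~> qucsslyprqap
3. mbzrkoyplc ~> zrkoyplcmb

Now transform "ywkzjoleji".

kzjolejiyw

Looking at the pairs, the operation is to move the first 2 characters to the end (rotate left by 2).
Applying that to "ywkzjoleji" gives "kzjolejiyw".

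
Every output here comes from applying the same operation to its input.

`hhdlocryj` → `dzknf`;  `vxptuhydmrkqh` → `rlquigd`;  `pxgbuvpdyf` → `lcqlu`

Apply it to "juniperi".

fjln

What's happening: shift every letter 4 places backward in the alphabet (wrapping around), then keep every other character starting from the first (positions 1st, 3rd, 5th, ...).
On "juniperi": the first step gives "fqjelane", and the second then gives "fjln".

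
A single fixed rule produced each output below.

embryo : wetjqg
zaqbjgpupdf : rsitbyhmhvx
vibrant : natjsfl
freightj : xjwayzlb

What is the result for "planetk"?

The transformation: shift every letter 8 places backward in the alphabet (wrapping around).
"planetk" → "hdsfwlc".

hdsfwlc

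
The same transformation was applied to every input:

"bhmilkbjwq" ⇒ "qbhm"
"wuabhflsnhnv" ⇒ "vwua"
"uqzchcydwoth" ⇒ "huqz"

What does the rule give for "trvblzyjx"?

xtrv

The pattern: move the first 3 characters to the end (rotate left by 3), then keep only the last 4 characters.
Applying both steps to "trvblzyjx": "blzyjxtrv", then "xtrv".
(Check on "wuabhflsnhnv": → "bhflsnhnvwua" → "vwua" ✓)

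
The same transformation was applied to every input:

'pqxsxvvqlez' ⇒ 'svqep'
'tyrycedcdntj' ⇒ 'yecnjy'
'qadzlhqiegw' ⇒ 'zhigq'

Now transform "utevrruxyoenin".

Each output is the input with this applied: move the first 2 characters to the end (rotate left by 2), then keep every other character starting from the second (positions 2nd, 4th, 6th, ...).
Starting from "utevrruxyoenin": after the first operation, "evrruxyoeninut"; after the second, "vrxonnt".

vrxonnt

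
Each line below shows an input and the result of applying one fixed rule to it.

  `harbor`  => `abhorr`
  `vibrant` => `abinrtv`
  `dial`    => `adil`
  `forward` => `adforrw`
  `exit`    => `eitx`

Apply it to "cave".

acev

Each output is the input with this applied: sort the characters into alphabetical order.
"cave" → "acev".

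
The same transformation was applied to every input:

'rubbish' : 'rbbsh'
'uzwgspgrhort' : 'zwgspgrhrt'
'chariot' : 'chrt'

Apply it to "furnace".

frnc

The transformation: remove every vowel.
"furnace" → "frnc".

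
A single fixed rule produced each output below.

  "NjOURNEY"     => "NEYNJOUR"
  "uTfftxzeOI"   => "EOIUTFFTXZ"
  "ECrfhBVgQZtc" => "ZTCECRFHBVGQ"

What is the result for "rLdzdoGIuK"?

IUKRLDZDOG

The pattern: move the last 3 characters to the front (rotate right by 3), then convert every letter to uppercase.
Working it through for "rLdzdoGIuK": intermediate "IuKrLdzdoG", final "IUKRLDZDOG".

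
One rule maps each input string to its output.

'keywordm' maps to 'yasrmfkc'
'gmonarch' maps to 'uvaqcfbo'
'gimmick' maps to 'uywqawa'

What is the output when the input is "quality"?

emihowz

In each case the input is transformed by: take characters alternately from the front and the back (1st, last, 2nd, 2nd-last, ...), then shift every letter 12 places backward in the alphabet (wrapping around).
On "quality": the first step gives "qyutail", and the second then gives "emihowz".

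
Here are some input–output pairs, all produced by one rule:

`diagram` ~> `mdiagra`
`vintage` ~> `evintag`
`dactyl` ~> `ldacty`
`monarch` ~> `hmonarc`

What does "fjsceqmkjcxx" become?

xfjsceqmkjcx

The rule is to move the last character to the front.
So "fjsceqmkjcxx" becomes "xfjsceqmkjcx".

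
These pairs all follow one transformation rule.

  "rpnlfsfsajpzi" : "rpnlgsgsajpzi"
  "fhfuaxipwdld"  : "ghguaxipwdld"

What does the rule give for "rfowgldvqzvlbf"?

Each output is the input with this applied: replace every "f" with "g".
For "rfowgldvqzvlbf" the result is "rgowgldvqzvlbg".

rgowgldvqzvlbg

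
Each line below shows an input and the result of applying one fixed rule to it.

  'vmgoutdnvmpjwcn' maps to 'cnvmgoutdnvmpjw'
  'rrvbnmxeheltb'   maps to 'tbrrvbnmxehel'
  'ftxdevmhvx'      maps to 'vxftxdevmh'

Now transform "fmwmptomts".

The transformation: move the last 2 characters to the front (rotate right by 2).
For "fmwmptomts" the result is "tsfmwmptom".

tsfmwmptom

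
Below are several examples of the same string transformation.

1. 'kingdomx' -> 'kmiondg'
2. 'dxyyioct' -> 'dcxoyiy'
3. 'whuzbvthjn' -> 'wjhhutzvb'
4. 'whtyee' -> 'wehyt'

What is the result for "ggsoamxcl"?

The transformation: delete the last character, then take characters alternately from the front and the back (1st, last, 2nd, 2nd-last, ...).
Applying both steps to "ggsoamxcl": "ggsoamxc", then "gcgxsmoa".
(Check on "whtyee": → "whtye" → "wehyt" ✓)

gcgxsmoa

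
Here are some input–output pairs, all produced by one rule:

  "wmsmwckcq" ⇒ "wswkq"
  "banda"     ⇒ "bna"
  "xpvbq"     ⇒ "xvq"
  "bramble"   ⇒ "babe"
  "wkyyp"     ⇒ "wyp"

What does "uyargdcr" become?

uagc

The pattern: keep every other character starting from the first (positions 1st, 3rd, 5th, ...).
Applying that to "uyargdcr" gives "uagc".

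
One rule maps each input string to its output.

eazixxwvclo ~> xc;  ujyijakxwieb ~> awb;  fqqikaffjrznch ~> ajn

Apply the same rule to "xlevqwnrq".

Looking at the pairs, the operation is to keep one character in every 3, starting at position 3 (positions 3rd, 6th, 9th, ...), then delete the first character.
For "xlevqwnrq", step one produces "ewq"; step two turns that into "wq".
(Check on "fqqikaffjrznch": → "qajn" → "ajn" ✓)

wq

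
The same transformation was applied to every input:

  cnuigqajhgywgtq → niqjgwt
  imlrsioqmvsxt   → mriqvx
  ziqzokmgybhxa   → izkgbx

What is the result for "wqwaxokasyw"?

qaoay

The transformation: keep every other character starting from the second (positions 2nd, 4th, 6th, ...).
Applying that to "wqwaxokasyw" gives "qaoay".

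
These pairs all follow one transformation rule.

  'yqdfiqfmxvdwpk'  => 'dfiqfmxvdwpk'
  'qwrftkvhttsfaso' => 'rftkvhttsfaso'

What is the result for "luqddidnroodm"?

Rule — delete the first 2 characters.
Doing the same to "luqddidnroodm": "qddidnroodm".

qddidnroodm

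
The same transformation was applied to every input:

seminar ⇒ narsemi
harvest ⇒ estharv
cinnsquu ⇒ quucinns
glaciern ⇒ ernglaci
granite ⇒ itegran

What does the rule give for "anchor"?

horanc

The rule is to move the last 3 characters to the front (rotate right by 3).
Doing the same to "anchor": "horanc".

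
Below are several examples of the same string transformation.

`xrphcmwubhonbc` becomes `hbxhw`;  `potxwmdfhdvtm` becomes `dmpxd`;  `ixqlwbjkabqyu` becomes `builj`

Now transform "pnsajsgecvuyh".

vhpag

The transformation: keep one character in every 3, starting at position 1 (positions 1st, 4th, 7th, ...), then move the first 3 characters to the end (rotate left by 3).
"pnsajsgecvuyh" → "vhpag".
(Check on "ixqlwbjkabqyu": → "iljbu" → "builj" ✓)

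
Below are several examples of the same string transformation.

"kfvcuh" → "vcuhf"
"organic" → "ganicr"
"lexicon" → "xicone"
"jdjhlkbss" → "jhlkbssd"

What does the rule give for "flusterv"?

The pattern: delete the first character, then move the first character to the end.
Applying that to "flusterv" gives "ustervl".

ustervl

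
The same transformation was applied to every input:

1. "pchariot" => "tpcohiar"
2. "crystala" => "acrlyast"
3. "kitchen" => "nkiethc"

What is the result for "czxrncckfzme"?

eczmxzrfnkcc

In each case the input is transformed by: swap the first and last characters, then take characters alternately from the front and the back (1st, last, 2nd, 2nd-last, ...).
Starting from "czxrncckfzme": after the first operation, "ezxrncckfzmc"; after the second, "eczmxzrfnkcc".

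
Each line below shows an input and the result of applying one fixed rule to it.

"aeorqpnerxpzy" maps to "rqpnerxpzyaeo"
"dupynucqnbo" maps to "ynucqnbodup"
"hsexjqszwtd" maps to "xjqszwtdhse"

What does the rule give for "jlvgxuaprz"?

gxuaprzjlv

The transformation: move the first 3 characters to the end (rotate left by 3).
On "jlvgxuaprz" that produces "gxuaprzjlv".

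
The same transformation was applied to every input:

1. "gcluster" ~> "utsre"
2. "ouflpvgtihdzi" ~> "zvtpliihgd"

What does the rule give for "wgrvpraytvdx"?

Rule — delete the first 3 characters, then sort the characters into reverse alphabetical order.
"wgrvpraytvdx" → "vpraytvdx" → "yxvvtrpda".

yxvvtrpda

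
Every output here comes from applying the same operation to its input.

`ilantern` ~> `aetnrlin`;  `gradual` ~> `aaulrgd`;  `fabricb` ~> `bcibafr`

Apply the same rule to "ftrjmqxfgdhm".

rqmfxdgmhtfj

The pattern: swap each adjacent pair of characters (1↔2, 3↔4, ...), then move the first 3 characters to the end (rotate left by 3).
Starting from "ftrjmqxfgdhm": after the first operation, "tfjrqmfxdgmh"; after the second, "rqmfxdgmhtfj".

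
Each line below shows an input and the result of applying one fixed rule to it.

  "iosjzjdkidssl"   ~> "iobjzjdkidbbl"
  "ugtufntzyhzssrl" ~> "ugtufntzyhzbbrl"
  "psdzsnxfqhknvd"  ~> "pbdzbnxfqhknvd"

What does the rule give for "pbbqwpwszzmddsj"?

What's happening: replace every "s" with "b".
On "pbbqwpwszzmddsj" that produces "pbbqwpwbzzmddbj".

pbbqwpwbzzmddbj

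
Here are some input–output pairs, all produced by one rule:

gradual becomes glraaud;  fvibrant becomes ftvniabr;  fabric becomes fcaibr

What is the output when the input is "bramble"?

Rule — take characters alternately from the front and the back (1st, last, 2nd, 2nd-last, ...).
"bramble" → "berlabm".

berlabm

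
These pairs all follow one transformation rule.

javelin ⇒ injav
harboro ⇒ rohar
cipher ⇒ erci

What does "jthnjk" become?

jkjt

What's happening: move the last 2 characters to the front (rotate right by 2), then delete the last 2 characters.
Working it through for "jthnjk": intermediate "jkjthn", final "jkjt".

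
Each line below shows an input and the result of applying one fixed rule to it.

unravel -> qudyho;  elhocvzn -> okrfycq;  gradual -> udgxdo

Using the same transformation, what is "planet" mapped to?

odqhw

Each output is the input with this applied: shift every letter 3 places forward in the alphabet (wrapping around), then delete the first character.
Starting from "planet": after the first operation, "sodqhw"; after the second, "odqhw".
(Check on "gradual": → "judgxdo" → "udgxdo" ✓)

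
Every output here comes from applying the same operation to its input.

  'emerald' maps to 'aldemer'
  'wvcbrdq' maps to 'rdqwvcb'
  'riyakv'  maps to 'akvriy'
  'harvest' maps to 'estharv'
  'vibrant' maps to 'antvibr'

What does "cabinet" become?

netcabi

Each output is the input with this applied: move the last 3 characters to the front (rotate right by 3).
So "cabinet" becomes "netcabi".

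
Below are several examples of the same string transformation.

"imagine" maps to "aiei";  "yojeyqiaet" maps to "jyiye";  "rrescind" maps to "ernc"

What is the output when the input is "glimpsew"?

igep

The pattern: keep every other character starting from the first (positions 1st, 3rd, 5th, ...), then swap each adjacent pair of characters (1↔2, 3↔4, ...).
For "glimpsew", step one produces "gipe"; step two turns that into "igep".
(Check on "rrescind": → "recn" → "ernc" ✓)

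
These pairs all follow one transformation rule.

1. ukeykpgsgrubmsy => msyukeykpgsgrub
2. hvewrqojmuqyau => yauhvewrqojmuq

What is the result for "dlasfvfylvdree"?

reedlasfvfylvd

In each case the input is transformed by: move the last 3 characters to the front (rotate right by 3).
On "dlasfvfylvdree" that produces "reedlasfvfylvd".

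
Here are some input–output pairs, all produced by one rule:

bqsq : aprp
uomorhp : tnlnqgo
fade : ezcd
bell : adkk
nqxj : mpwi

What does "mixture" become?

lhwstqd

The rule is to shift every letter 1 place backward in the alphabet (wrapping around).
For "mixture" the result is "lhwstqd".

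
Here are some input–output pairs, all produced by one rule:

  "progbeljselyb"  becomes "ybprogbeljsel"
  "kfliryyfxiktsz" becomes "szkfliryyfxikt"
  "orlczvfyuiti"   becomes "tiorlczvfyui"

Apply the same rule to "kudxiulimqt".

qtkudxiulim

The pattern: move the last 2 characters to the front (rotate right by 2).
"kudxiulimqt" → "qtkudxiulim".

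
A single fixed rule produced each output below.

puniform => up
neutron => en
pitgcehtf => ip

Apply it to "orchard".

ro

Looking at the pairs, the operation is to swap each adjacent pair of characters (1↔2, 3↔4, ...), then keep only the first 2 characters.
"orchard" → "rohcrad" → "ro".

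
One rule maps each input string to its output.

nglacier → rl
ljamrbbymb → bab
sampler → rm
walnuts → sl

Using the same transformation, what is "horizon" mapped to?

nr

The transformation: move the last 3 characters to the front (rotate right by 3), then keep one character in every 3, starting at position 3 (positions 3rd, 6th, 9th, ...).
"horizon" → "zonhori" → "nr".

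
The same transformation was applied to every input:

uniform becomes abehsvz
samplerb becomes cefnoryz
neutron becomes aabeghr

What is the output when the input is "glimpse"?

Looking at the pairs, the operation is to shift every letter 13 places forward in the alphabet (wrapping around) — i.e. ROT13, then sort the characters into alphabetical order.
Starting from "glimpse": after the first operation, "tyvzcfr"; after the second, "cfrtvyz".

cfrtvyz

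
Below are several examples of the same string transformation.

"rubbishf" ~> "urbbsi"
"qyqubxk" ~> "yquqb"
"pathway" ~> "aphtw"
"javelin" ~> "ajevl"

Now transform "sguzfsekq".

Rule — delete the last 2 characters, then swap each adjacent pair of characters (1↔2, 3↔4, ...).
"sguzfsekq" → "sguzfse" → "gszusfe".

gszusfe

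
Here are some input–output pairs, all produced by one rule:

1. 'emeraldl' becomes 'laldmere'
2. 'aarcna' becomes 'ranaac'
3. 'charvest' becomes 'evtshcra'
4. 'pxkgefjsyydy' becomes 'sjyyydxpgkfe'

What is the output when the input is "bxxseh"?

The rule is to swap each adjacent pair of characters (1↔2, 3↔4, ...), then swap the front and back halves of the string.
Starting from "bxxseh": after the first operation, "xbsxhe"; after the second, "xhexbs".

xhexbs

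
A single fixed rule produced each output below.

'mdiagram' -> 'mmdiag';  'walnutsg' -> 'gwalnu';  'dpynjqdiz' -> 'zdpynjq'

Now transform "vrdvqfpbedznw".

wvrdvqfpbed

What's happening: move the last 3 characters to the front (rotate right by 3), then delete the first 2 characters.
Working it through for "vrdvqfpbedznw": intermediate "znwvrdvqfpbed", final "wvrdvqfpbed".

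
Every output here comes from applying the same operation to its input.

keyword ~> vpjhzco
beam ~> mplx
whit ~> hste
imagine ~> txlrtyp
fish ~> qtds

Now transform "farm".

The rule is to shift every letter 11 places forward in the alphabet (wrapping around).
Doing the same to "farm": "qlcx".

qlcx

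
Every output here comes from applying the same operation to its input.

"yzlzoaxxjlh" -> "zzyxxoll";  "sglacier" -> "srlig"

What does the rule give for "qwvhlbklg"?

The transformation: sort the characters into reverse alphabetical order, then delete the last 3 characters.
Starting from "qwvhlbklg": after the first operation, "wvqllkhgb"; after the second, "wvqllk".

wvqllk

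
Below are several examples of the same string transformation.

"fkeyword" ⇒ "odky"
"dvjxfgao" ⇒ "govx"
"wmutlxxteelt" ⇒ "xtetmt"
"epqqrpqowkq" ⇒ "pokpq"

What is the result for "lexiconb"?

The transformation: keep every other character starting from the second (positions 2nd, 4th, 6th, ...), then move the first 2 characters to the end (rotate left by 2).
For "lexiconb" the result is "obei".
(Check on "wmutlxxteelt": → "mtxtet" → "xtetmt" ✓)

obei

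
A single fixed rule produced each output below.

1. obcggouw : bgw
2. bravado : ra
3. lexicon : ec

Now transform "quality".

Looking at the pairs, the operation is to keep one character in every 3, starting at position 2 (positions 2nd, 5th, 8th, ...).
"quality" → "ui".

ui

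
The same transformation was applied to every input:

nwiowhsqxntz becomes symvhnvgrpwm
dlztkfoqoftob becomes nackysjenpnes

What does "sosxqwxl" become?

In each case the input is transformed by: shift every letter 1 place backward in the alphabet (wrapping around), then move the last 2 characters to the front (rotate right by 2).
Starting from "sosxqwxl": after the first operation, "rnrwpvwk"; after the second, "wkrnrwpv".
(Check on "nwiowhsqxntz": → "mvhnvgrpwmsy" → "symvhnvgrpwm" ✓)

wkrnrwpv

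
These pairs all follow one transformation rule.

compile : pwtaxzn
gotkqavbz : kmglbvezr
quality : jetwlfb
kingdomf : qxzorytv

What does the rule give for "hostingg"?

rrytedzs

The pattern: shift every letter 11 places forward in the alphabet (wrapping around), then reverse the string.
Working it through for "hostingg": intermediate "szdetyrr", final "rrytedzs".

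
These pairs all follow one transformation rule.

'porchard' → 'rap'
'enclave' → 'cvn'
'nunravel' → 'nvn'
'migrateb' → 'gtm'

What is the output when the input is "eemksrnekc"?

mrke

Looking at the pairs, the operation is to move the first 2 characters to the end (rotate left by 2), then keep one character in every 3, starting at position 1 (positions 1st, 4th, 7th, ...).
Starting from "eemksrnekc": after the first operation, "mksrnekcee"; after the second, "mrke".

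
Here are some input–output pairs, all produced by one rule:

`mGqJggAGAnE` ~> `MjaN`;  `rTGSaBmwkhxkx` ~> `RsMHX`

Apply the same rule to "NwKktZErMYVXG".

The transformation: flip the case of every letter, then keep one character in every 3, starting at position 1 (positions 1st, 4th, 7th, ...).
On "NwKktZErMYVXG" that produces "nKeyg".

nKeyg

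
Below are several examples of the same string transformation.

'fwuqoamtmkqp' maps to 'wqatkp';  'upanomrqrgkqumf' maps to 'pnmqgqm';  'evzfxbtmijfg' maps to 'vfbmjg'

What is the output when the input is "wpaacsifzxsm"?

pasfxm

What's happening: keep every other character starting from the second (positions 2nd, 4th, 6th, ...).
"wpaacsifzxsm" → "pasfxm".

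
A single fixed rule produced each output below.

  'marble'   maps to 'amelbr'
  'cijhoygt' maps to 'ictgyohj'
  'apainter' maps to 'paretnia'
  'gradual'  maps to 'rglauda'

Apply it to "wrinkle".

rwelkni

In each case the input is transformed by: move the first 2 characters to the end (rotate left by 2), then reverse the string.
Applying that to "wrinkle" gives "rwelkni".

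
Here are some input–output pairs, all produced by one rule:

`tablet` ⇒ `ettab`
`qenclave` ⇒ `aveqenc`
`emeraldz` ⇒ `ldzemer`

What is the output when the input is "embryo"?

The rule is to swap the front and back halves of the string, then delete the first character.
On "embryo" that produces "yoemb".

yoemb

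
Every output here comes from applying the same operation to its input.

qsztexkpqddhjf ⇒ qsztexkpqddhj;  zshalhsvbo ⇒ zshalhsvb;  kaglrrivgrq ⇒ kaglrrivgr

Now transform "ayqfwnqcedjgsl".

ayqfwnqcedjgs

The rule is to delete the last character.
"ayqfwnqcedjgsl" → "ayqfwnqcedjgs".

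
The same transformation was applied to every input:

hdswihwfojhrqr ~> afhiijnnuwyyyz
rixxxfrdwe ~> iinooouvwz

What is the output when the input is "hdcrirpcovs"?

What's happening: shift every letter 9 places backward in the alphabet (wrapping around), then sort the characters into alphabetical order.
"hdcrirpcovs" → "yutizigtfmj" → "fgiijmttuyz".

fgiijmttuyz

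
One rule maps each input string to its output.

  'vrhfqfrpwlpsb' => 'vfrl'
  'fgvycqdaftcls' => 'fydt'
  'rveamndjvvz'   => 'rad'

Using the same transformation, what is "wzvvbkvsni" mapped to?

wvv

What's happening: move the last 2 characters to the front (rotate right by 2), then keep one character in every 3, starting at position 3 (positions 3rd, 6th, 9th, ...).
Starting from "wzvvbkvsni": after the first operation, "niwzvvbkvs"; after the second, "wvv".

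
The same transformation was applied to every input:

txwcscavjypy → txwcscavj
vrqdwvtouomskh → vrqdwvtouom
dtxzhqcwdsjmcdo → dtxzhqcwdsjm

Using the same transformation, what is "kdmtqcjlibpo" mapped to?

kdmtqcjli

The rule is to delete the last 3 characters.
Applying that to "kdmtqcjlibpo" gives "kdmtqcjli".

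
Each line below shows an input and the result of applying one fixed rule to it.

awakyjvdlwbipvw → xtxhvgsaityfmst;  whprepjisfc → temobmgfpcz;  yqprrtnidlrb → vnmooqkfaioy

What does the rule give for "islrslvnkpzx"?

In each case the input is transformed by: shift every letter 3 places backward in the alphabet (wrapping around).
So "islrslvnkpzx" becomes "fpiopiskhmwu".

fpiopiskhmwu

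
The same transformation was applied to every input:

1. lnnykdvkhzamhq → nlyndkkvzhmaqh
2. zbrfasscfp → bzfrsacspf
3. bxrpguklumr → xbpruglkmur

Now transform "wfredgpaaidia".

The pattern: swap each adjacent pair of characters (1↔2, 3↔4, ...).
For "wfredgpaaidia" the result is "fwergdapiaida".

fwergdapiaida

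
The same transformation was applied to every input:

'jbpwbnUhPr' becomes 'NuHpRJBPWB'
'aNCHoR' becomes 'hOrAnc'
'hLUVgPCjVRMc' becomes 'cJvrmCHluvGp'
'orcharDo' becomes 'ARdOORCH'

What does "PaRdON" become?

DonpAr

The transformation: flip the case of every letter, then swap the front and back halves of the string.
On "PaRdON" that produces "DonpAr".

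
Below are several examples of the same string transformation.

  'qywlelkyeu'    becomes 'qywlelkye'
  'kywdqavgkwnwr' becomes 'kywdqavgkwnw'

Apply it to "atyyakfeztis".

atyyakfezti

The pattern: delete the last character.
On "atyyakfeztis" that produces "atyyakfezti".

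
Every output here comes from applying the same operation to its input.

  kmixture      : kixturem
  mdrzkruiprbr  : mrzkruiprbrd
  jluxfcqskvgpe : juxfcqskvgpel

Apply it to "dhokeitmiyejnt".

Looking at the pairs, the operation is to move the first character to the end, then swap the first and last characters.
Applying both steps to "dhokeitmiyejnt": "hokeitmiyejntd", then "dokeitmiyejnth".

dokeitmiyejnth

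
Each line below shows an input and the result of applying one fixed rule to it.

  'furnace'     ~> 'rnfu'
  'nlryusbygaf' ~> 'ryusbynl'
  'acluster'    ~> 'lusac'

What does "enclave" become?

The transformation: delete the last 3 characters, then move the first 2 characters to the end (rotate left by 2).
On "enclave": the first step gives "encl", and the second then gives "clen".

clen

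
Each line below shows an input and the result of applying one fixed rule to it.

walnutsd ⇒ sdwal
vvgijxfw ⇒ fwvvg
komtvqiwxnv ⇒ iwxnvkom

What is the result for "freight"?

The pattern: move the first 3 characters to the end (rotate left by 3), then delete the first 3 characters.
Starting from "freight": after the first operation, "ightfre"; after the second, "tfre".

tfre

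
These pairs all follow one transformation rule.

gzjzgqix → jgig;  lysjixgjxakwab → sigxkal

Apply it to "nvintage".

Each output is the input with this applied: move the first 2 characters to the end (rotate left by 2), then keep every other character starting from the first (positions 1st, 3rd, 5th, ...).
For "nvintage" the result is "itgn".
(Check on "lysjixgjxakwab": → "sjixgjxakwably" → "sigxkal" ✓)

itgn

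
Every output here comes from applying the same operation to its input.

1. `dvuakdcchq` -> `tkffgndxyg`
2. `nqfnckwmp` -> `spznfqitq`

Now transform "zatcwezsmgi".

ljpvchzfwdc

The transformation: shift every letter 3 places forward in the alphabet (wrapping around), then reverse the string.
"zatcwezsmgi" → "cdwfzhcvpjl" → "ljpvchzfwdc".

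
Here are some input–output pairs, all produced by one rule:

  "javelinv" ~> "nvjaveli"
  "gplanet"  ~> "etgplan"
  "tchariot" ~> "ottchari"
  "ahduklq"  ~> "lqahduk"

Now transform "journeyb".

The pattern: move the last 2 characters to the front (rotate right by 2).
Applying that to "journeyb" gives "ybjourne".

ybjourne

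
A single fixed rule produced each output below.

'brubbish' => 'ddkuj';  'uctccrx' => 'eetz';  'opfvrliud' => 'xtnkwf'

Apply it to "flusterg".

Rule — delete the first 3 characters, then shift every letter 2 places forward in the alphabet (wrapping around).
Starting from "flusterg": after the first operation, "sterg"; after the second, "uvgti".

uvgti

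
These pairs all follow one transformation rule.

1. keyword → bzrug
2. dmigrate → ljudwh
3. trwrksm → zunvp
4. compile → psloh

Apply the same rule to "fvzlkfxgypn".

In each case the input is transformed by: delete the first 2 characters, then shift every letter 3 places forward in the alphabet (wrapping around).
Applying both steps to "fvzlkfxgypn": "zlkfxgypn", then "coniajbsq".

coniajbsq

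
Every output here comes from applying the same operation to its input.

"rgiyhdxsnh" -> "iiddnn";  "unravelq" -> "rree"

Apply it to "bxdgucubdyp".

ddccdd

The pattern: keep one character in every 3, starting at position 3 (positions 3rd, 6th, 9th, ...), then double every character.
So "bxdgucubdyp" becomes "ddccdd".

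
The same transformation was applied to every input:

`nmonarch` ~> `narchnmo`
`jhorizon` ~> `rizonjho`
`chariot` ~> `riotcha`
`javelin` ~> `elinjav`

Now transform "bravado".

Looking at the pairs, the operation is to move the first 3 characters to the end (rotate left by 3).
On "bravado" that produces "vadobra".

vadobra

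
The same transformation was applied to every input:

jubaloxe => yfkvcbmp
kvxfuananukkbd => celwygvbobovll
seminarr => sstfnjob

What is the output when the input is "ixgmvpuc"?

vdjyhnwq

The pattern: move the last 2 characters to the front (rotate right by 2), then shift every letter 1 place forward in the alphabet (wrapping around).
Applying both steps to "ixgmvpuc": "ucixgmvp", then "vdjyhnwq".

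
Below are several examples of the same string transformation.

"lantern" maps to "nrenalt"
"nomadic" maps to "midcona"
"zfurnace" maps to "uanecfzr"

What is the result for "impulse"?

The pattern: swap each adjacent pair of characters (1↔2, 3↔4, ...), then move the first 3 characters to the end (rotate left by 3).
"impulse" → "miupsle" → "pslemiu".
(Check on "lantern": → "altnren" → "nrenalt" ✓)

pslemiu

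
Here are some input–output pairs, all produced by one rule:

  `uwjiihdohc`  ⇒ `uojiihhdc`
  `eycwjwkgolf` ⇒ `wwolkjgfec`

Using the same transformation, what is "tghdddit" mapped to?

tihgddd

The transformation: sort the characters into reverse alphabetical order, then delete the first character.
Starting from "tghdddit": after the first operation, "ttihgddd"; after the second, "tihgddd".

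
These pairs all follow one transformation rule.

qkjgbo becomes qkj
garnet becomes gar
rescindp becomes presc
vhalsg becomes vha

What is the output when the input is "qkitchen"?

Rule — swap the front and back halves of the string, then delete the first 3 characters.
For "qkitchen", step one produces "chenqkit"; step two turns that into "nqkit".

nqkit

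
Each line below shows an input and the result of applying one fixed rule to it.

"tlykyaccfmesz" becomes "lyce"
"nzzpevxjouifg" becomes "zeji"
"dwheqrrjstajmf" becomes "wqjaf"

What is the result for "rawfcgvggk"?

The rule is to keep one character in every 3, starting at position 2 (positions 2nd, 5th, 8th, ...).
So "rawfcgvggk" becomes "acg".

acg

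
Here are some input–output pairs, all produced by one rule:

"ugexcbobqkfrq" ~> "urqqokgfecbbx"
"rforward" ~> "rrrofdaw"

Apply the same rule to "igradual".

rligdaau

The rule is to sort the characters into reverse alphabetical order, then move the first character to the end.
For "igradual", step one produces "urligdaa"; step two turns that into "rligdaau".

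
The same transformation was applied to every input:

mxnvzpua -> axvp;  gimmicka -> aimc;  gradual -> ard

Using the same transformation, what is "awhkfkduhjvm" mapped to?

mwkkuj

Rule — keep every other character starting from the second (positions 2nd, 4th, 6th, ...), then move the last character to the front.
Starting from "awhkfkduhjvm": after the first operation, "wkkujm"; after the second, "mwkkuj".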